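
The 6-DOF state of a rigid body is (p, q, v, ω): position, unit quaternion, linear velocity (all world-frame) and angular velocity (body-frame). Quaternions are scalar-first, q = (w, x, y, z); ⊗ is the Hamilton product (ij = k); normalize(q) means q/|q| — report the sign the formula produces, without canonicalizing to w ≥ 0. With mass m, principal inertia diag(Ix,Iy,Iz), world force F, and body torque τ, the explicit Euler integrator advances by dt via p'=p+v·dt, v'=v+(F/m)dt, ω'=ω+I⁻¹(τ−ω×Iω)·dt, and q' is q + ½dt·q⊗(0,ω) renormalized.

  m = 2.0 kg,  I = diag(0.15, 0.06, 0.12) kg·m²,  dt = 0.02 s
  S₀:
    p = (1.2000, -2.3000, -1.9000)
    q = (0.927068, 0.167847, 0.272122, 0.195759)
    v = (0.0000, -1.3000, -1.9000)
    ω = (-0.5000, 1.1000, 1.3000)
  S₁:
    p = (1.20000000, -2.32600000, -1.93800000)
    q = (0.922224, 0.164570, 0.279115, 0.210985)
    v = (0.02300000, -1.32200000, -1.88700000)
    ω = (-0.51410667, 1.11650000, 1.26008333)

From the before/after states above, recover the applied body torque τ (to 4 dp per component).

ω₁ − ω₀ = (-0.01410667, 0.01650000, -0.03991667)
precession coupling = (0.0858, -0.0195, 0.0495)
I·α + gyro = (-0.0200, 0.0300, -0.1900)

τ = (-0.0200, 0.0300, -0.1900)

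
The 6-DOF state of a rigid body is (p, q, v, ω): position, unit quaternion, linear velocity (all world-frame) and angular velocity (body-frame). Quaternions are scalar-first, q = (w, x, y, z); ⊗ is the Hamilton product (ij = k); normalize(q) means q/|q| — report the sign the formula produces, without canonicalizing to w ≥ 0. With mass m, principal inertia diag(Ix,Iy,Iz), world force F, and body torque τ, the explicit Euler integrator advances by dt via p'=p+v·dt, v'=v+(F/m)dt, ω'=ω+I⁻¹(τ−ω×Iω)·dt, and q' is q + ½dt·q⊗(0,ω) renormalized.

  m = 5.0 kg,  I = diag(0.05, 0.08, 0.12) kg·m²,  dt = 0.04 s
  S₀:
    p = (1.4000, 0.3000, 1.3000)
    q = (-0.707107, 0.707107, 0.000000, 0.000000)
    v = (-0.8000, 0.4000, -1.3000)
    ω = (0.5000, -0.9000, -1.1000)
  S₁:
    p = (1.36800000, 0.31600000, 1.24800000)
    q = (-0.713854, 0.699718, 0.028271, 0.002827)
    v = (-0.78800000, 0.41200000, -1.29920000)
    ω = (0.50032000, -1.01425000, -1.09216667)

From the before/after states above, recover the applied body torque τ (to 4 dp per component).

rate change Δω = (0.00032000, -0.11425000, 0.00783333)
ω₀×(Iω₀) = (0.0396, 0.0385, -0.0135)
applied torque τ = (0.0400, -0.1900, 0.0100)

τ = (0.0400, -0.1900, 0.0100)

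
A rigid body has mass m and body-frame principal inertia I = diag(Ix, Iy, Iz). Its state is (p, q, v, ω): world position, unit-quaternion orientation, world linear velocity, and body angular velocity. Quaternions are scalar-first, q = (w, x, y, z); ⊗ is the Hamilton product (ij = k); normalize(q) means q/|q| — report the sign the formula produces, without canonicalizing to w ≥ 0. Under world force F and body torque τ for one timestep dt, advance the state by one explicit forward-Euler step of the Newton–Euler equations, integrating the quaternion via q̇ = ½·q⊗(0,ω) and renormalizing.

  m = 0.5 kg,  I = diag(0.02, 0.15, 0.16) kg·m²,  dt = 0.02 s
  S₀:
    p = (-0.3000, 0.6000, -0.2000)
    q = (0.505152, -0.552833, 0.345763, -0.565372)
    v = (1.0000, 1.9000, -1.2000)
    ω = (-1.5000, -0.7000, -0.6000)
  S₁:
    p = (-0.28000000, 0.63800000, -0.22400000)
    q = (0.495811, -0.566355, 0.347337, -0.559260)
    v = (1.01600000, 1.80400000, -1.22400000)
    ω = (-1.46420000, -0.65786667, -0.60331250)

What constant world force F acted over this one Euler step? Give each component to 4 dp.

F = (0.4000, -2.4000, -0.6000)

Δv = v₁−v₀ = (0.01600000, -0.09600000, -0.02400000)
m·(v₁−v₀)/dt = (0.4000, -2.4000, -0.6000)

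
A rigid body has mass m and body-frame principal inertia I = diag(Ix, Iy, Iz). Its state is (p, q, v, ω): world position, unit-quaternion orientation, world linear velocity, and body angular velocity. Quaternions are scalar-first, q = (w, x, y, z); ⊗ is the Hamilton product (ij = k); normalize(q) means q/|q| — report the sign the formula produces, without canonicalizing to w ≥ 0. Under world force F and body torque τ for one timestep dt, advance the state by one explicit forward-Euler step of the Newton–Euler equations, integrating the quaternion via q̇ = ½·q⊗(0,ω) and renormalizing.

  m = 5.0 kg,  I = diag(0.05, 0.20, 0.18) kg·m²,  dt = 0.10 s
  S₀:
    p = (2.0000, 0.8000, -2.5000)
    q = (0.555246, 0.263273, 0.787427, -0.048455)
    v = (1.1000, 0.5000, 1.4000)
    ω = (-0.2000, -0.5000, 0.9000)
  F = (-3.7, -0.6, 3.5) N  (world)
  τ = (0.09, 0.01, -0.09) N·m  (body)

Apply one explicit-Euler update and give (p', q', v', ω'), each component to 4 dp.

(τ − ω×Iω)/I = (1.6200, -0.0670, -0.5833)
ω + α·dt = (-0.0380, -0.5067, 0.8417)
Hamilton product q⊗(0,ω) = (0.4899776, 0.5734076, -0.5048777, 0.5255703)
updated quaternion q' = (0.5789, 0.2915, 0.7611, -0.0221)
p' = p + v·dt = (2.1100, 0.8500, -2.3600)
v' = v + a·dt = (1.0260, 0.4880, 1.4700)

p' = (2.1100, 0.8500, -2.3600)
q' = (0.5789, 0.2915, 0.7611, -0.0221)
v' = (1.0260, 0.4880, 1.4700)
ω' = (-0.0380, -0.5067, 0.8417)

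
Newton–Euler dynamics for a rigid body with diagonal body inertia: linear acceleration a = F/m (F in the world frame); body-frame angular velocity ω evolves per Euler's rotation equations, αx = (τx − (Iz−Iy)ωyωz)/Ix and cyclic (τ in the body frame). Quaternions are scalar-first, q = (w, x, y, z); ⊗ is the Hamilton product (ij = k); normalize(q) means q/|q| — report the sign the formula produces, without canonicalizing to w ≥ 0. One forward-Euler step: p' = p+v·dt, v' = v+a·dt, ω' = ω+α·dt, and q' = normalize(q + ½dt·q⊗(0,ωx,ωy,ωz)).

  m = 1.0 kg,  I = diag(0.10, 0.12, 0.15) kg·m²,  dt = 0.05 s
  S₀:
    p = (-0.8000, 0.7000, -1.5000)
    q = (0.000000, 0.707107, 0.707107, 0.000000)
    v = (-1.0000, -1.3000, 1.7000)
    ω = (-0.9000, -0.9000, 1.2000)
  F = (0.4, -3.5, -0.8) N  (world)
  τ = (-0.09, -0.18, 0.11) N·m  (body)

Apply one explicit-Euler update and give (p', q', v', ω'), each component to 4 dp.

p' = (-0.8500, 0.6350, -1.4150)
q' = (0.0318, 0.7276, 0.6852, 0.0000)
v' = (-0.9800, -1.4750, 1.6600)
ω' = (-0.9288, -0.9975, 1.2313)

new position p' = (-0.8500, 0.6350, -1.4150)
v + (F/m)dt = (-0.9800, -1.4750, 1.6600)
gyro term ω×Iω = (-0.0324, 0.0540, 0.0162)
angular accel α = (-0.5760, -1.9500, 0.6253)
new body rate ω' = (-0.9288, -0.9975, 1.2313)
Hamilton product q⊗(0,ω) = (1.2727926, 0.8485284, -0.8485284, 0.0000000)
q + ½dt·q⊗(0,ω), renormalized = (0.0318, 0.7276, 0.6852, 0.0000)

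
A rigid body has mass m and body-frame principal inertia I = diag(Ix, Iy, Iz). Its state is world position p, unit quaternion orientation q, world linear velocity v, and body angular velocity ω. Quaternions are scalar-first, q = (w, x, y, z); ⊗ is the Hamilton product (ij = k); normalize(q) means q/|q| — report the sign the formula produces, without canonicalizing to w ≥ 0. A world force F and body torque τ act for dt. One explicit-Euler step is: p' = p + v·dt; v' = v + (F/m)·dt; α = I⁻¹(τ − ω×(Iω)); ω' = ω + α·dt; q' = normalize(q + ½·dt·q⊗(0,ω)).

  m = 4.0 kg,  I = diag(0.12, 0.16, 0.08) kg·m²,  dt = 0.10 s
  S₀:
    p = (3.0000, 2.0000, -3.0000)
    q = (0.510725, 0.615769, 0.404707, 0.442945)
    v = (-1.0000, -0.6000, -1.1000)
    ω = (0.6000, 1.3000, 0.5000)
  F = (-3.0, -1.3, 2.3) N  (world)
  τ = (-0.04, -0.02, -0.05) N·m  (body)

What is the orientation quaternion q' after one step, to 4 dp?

Hamilton product q⊗(0,ω) = (-1.1170530, -0.0670400, 0.6218250, 0.8130380)
q + ½dt·q⊗(0,ω), renormalized = (0.4536, 0.6107, 0.4346, 0.4822)

q' = (0.4536, 0.6107, 0.4346, 0.4822)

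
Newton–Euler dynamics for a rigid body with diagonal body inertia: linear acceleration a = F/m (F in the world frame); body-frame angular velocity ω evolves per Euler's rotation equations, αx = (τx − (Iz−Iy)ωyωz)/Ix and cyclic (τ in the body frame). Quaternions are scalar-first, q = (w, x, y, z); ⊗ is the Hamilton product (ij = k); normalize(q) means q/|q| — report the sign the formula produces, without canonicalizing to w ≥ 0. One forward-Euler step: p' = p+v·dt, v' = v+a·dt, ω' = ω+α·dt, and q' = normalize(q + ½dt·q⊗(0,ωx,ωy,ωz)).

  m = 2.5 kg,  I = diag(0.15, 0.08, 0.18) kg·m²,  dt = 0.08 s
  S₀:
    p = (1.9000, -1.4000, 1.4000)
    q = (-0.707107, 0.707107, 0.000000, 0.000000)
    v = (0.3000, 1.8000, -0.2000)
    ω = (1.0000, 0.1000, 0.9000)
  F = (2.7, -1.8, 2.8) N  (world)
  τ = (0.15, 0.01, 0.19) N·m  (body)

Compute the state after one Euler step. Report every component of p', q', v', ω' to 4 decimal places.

linear accel F/m = (1.0800, -0.7200, 1.1200)
new position p' = (1.9240, -1.2560, 1.3840)
v' = v + a·dt = (0.3864, 1.7424, -0.1104)
gyro term ω×Iω = (0.0090, -0.0270, -0.0070)
angular accel α = (0.9400, 0.4625, 1.0944)
new body rate ω' = (1.0752, 0.1370, 0.9876)
2q̇ = q⊗(0,ω) = (-0.7071070, -0.7071070, -0.7071070, -0.5656856)
updated quaternion q' = (-0.7343, 0.6778, -0.0282, -0.0226)

p' = (1.9240, -1.2560, 1.3840)
q' = (-0.7343, 0.6778, -0.0282, -0.0226)
v' = (0.3864, 1.7424, -0.1104)
ω' = (1.0752, 0.1370, 0.9876)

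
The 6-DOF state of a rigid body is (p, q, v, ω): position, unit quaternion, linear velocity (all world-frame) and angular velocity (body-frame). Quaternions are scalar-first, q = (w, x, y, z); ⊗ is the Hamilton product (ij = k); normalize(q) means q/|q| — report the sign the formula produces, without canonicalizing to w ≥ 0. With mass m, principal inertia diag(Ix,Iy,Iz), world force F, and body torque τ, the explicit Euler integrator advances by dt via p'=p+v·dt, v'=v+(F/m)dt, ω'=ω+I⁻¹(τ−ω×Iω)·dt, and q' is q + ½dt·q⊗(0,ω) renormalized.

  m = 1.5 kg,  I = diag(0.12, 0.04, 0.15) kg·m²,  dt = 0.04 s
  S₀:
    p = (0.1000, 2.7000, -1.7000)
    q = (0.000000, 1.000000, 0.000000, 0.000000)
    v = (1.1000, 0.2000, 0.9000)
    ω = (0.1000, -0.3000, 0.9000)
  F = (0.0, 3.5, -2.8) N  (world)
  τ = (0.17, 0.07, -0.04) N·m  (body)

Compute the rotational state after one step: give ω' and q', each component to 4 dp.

ω×(Iω) gyroscopic = (-0.0297, -0.0027, 0.0024)
(τ − ω×Iω)/I = (1.6642, 1.8175, -0.2827)
new body rate ω' = (0.1666, -0.2273, 0.8887)
q⊗(0,ω) = (-0.1000000, 0.0000000, -0.9000000, -0.3000000)
q + ½dt·q⊗(0,ω), renormalized = (-0.0020, 0.9998, -0.0180, -0.0060)

ω' = (0.1666, -0.2273, 0.8887)
q' = (-0.0020, 0.9998, -0.0180, -0.0060)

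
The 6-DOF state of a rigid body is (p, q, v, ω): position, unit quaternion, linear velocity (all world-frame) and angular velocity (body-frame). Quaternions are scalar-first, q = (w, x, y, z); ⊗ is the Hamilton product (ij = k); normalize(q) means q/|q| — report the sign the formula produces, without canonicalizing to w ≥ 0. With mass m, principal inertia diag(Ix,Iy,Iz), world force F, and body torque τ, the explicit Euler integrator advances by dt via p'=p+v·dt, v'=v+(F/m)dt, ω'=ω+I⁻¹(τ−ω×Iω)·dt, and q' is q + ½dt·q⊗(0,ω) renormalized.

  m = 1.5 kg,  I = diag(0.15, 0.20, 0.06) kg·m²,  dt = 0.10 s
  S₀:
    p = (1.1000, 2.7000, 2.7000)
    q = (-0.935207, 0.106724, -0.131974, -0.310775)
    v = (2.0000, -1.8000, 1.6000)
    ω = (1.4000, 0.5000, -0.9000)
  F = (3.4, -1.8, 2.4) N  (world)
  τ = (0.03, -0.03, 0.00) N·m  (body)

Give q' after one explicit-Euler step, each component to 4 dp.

Hamilton product q⊗(0,ω) = (-0.3631241, -1.0351257, -0.8066369, 1.0798119)
q + ½dt·q⊗(0,ω), renormalized = (-0.9498, 0.0548, -0.1717, -0.2558)

q' = (-0.9498, 0.0548, -0.1717, -0.2558)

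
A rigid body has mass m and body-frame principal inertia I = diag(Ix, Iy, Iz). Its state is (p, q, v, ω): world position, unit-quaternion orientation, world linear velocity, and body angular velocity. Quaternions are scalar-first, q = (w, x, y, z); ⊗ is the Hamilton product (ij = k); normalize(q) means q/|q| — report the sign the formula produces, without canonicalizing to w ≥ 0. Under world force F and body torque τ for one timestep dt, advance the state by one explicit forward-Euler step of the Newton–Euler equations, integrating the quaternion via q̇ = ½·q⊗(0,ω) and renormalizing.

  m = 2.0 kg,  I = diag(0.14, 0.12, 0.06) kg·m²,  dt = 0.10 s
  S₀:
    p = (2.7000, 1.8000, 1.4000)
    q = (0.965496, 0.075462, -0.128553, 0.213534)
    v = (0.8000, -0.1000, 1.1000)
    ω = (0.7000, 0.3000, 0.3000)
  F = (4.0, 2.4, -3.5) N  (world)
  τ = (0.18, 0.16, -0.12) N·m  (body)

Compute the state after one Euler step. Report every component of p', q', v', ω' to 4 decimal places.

p' = p + v·dt = (2.7800, 1.7900, 1.5100)
v' = v + a·dt = (1.0000, 0.0200, 0.9250)
α = I⁻¹(τ − ω×Iω) = (1.3243, 1.1933, -1.9300)
new body rate ω' = (0.8324, 0.4193, 0.1070)
Hamilton product q⊗(0,ω) = (-0.0783177, 0.5732211, 0.4164840, 0.4022745)
q + ½dt·q⊗(0,ω), renormalized = (0.9608, 0.1040, -0.1076, 0.2335)

p' = (2.7800, 1.7900, 1.5100)
q' = (0.9608, 0.1040, -0.1076, 0.2335)
v' = (1.0000, 0.0200, 0.9250)
ω' = (0.8324, 0.4193, 0.1070)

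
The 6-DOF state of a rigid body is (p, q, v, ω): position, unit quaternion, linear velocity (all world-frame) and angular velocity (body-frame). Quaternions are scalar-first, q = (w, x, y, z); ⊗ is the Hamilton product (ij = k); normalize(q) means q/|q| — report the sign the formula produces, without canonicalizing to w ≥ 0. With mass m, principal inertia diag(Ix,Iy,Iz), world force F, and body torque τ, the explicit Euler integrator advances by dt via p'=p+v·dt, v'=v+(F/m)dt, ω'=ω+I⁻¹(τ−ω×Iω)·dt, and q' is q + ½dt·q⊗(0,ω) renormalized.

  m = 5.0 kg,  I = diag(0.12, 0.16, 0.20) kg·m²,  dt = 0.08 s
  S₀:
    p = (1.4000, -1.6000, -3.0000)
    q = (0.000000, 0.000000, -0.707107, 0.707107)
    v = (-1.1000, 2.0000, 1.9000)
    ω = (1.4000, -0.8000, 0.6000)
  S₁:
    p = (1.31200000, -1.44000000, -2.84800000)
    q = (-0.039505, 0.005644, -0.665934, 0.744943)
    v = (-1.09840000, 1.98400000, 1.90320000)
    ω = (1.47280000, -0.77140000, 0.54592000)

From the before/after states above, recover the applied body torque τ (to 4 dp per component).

rate change Δω = (0.07280000, 0.02860000, -0.05408000)
precession coupling = (-0.0192, -0.0672, -0.0448)
τ = I·(Δω/dt) + ω₀×(Iω₀) = (0.0900, -0.0100, -0.1800)

τ = (0.0900, -0.0100, -0.1800)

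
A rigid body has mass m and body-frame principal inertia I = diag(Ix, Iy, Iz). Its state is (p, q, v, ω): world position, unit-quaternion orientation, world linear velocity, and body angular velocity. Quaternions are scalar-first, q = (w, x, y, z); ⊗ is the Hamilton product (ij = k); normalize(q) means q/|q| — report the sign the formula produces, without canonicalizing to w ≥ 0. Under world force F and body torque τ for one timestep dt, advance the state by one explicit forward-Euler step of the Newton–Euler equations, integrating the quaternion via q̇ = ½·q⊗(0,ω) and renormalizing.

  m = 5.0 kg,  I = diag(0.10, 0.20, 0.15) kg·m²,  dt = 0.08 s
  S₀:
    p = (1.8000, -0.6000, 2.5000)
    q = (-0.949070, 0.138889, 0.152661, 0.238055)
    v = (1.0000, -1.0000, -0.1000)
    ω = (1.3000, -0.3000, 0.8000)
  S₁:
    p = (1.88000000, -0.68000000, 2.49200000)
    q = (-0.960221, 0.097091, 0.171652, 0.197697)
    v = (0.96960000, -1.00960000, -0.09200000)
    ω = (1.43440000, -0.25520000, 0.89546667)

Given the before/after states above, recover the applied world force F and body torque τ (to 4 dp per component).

F = (-1.9000, -0.6000, 0.5000)
τ = (0.1800, 0.0600, 0.1400)

Δω = ω₁−ω₀ = (0.13440000, 0.04480000, 0.09546667)
ω₀×(Iω₀) = (0.0120, -0.0520, -0.0390)
τ = I·(Δω/dt) + ω₀×(Iω₀) = (0.1800, 0.0600, 0.1400)
Δv = v₁−v₀ = (-0.03040000, -0.00960000, 0.00800000)
applied force F = (-1.9000, -0.6000, 0.5000)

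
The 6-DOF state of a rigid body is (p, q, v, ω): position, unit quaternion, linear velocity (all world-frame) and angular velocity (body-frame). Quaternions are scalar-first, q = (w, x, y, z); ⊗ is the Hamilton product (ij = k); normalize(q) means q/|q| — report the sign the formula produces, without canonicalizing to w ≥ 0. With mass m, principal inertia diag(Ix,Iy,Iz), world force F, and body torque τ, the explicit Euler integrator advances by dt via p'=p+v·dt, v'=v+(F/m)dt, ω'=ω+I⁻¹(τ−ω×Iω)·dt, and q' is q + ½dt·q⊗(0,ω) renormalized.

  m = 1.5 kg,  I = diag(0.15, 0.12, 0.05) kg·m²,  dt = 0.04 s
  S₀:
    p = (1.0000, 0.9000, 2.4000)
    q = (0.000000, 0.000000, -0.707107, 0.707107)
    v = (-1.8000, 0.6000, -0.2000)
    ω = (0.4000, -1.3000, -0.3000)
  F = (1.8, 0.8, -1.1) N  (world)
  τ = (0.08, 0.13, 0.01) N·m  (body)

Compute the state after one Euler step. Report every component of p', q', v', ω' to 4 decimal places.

a = (1.2000, 0.5333, -0.7333)
new position p' = (0.9280, 0.9240, 2.3920)
v' = v + a·dt = (-1.7520, 0.6213, -0.2293)
(τ − ω×Iω)/I = (0.7153, 1.1833, -0.1120)
ω' = ω + α·dt = (0.4286, -1.2527, -0.3045)
2q̇ = q⊗(0,ω) = (-0.7071070, 1.1313712, 0.2828428, 0.2828428)
updated quaternion q' = (-0.0141, 0.0226, -0.7012, 0.7125)

p' = (0.9280, 0.9240, 2.3920)
q' = (-0.0141, 0.0226, -0.7012, 0.7125)
v' = (-1.7520, 0.6213, -0.2293)
ω' = (0.4286, -1.2527, -0.3045)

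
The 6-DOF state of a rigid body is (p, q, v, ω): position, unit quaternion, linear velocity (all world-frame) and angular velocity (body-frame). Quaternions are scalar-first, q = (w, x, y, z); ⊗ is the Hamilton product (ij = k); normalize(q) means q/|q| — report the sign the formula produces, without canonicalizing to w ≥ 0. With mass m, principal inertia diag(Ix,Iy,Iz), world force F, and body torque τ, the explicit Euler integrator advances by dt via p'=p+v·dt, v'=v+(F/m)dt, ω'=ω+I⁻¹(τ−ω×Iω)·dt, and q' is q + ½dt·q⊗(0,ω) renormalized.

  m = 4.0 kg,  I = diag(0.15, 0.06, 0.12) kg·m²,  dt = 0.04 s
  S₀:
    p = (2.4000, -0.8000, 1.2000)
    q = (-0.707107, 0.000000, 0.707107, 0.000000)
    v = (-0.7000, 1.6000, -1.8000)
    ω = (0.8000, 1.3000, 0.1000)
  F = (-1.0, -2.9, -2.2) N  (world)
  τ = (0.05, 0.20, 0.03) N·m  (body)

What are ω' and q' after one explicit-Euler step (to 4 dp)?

ω' = (0.8113, 1.4317, 0.1412)
q' = (-0.7252, -0.0099, 0.6884, -0.0127)

α = I⁻¹(τ − ω×Iω) = (0.2813, 3.2933, 1.0300)
ω' = ω + α·dt = (0.8113, 1.4317, 0.1412)
Hamilton product q⊗(0,ω) = (-0.9192391, -0.4949749, -0.9192391, -0.6363963)
q' = normalize(q + ½dt·q⊗(0,ω)) = (-0.7252, -0.0099, 0.6884, -0.0127)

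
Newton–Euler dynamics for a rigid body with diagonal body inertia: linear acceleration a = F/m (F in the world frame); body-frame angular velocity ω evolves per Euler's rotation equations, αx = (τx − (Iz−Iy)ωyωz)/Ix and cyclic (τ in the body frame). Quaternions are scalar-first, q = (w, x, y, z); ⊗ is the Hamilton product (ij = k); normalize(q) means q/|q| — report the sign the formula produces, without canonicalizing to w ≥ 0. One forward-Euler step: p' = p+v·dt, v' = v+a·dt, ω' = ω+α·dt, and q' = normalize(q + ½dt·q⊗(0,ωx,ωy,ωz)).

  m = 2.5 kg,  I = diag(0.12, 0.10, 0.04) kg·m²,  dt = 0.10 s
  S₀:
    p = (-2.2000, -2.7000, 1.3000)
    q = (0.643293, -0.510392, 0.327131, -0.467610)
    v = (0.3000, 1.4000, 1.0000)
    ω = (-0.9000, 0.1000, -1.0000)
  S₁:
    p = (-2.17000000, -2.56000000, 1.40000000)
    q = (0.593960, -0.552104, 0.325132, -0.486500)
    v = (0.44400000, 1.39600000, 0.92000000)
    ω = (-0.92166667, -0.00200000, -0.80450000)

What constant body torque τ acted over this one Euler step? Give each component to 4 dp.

Δω = ω₁−ω₀ = (-0.02166667, -0.10200000, 0.19550000)
ω₀×(Iω₀) = (0.0060, 0.0720, 0.0018)
applied torque τ = (-0.0200, -0.0300, 0.0800)

τ = (-0.0200, -0.0300, 0.0800)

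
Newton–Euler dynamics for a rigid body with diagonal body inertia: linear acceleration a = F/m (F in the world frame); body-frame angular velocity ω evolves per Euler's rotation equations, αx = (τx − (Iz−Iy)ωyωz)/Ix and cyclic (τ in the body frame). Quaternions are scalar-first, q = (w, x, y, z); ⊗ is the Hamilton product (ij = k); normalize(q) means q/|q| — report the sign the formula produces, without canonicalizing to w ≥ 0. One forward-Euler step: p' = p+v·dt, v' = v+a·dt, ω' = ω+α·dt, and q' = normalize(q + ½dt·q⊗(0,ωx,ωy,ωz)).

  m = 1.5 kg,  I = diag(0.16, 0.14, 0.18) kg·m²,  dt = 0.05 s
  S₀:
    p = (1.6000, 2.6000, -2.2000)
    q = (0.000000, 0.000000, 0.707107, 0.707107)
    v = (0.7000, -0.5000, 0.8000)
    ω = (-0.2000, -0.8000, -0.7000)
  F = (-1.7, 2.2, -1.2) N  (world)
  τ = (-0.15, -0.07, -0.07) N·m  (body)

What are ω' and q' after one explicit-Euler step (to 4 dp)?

gyro term ω×Iω = (0.0224, -0.0028, -0.0032)
(τ − ω×Iω)/I = (-1.0775, -0.4800, -0.3711)
ω' = ω + α·dt = (-0.2539, -0.8240, -0.7186)
Hamilton product q⊗(0,ω) = (1.0606605, 0.0707107, -0.1414214, 0.1414214)
q + ½dt·q⊗(0,ω), renormalized = (0.0265, 0.0018, 0.7033, 0.7104)

ω' = (-0.2539, -0.8240, -0.7186)
q' = (0.0265, 0.0018, 0.7033, 0.7104)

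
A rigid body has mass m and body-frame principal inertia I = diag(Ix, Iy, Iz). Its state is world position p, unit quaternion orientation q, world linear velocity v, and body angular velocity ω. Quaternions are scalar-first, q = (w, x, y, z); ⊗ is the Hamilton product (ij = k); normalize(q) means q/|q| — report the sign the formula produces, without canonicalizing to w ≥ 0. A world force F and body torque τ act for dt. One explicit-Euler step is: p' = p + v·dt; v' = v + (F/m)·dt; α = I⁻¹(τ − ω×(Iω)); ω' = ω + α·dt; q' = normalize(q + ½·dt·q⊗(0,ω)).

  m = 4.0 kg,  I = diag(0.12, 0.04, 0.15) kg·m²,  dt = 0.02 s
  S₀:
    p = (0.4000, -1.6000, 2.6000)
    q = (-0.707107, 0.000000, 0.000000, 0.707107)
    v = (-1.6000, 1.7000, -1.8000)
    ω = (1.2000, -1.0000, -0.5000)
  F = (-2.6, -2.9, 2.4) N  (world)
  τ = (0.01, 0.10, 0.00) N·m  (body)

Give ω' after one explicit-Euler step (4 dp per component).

(τ − ω×Iω)/I = (-0.3750, 2.0500, -0.6400)
ω + α·dt = (1.1925, -0.9590, -0.5128)

ω' = (1.1925, -0.9590, -0.5128)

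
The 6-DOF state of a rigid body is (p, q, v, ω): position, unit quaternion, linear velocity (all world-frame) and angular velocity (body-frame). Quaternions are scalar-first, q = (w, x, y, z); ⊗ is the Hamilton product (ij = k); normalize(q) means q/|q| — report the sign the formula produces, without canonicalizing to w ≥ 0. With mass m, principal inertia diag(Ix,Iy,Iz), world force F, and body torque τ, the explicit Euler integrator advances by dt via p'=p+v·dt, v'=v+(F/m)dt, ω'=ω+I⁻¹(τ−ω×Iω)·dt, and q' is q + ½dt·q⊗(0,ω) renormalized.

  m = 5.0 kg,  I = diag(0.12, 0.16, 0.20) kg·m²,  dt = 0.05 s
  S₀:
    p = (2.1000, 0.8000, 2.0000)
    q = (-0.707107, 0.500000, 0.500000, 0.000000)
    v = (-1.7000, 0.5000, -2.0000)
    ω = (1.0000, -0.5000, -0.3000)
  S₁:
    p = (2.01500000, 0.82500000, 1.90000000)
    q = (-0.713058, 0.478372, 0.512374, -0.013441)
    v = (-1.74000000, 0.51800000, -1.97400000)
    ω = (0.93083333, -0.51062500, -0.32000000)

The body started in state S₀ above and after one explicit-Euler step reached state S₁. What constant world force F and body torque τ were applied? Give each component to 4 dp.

F = (-4.0000, 1.8000, 2.6000)
τ = (-0.1600, -0.0100, -0.1000)

Δω = ω₁−ω₀ = (-0.06916667, -0.01062500, -0.02000000)
gyro term ω₀×Iω₀ = (0.0060, 0.0240, -0.0200)
applied torque τ = (-0.1600, -0.0100, -0.1000)
velocity change Δv = (-0.04000000, 0.01800000, 0.02600000)
F = m·Δv/dt = (-4.0000, 1.8000, 2.6000)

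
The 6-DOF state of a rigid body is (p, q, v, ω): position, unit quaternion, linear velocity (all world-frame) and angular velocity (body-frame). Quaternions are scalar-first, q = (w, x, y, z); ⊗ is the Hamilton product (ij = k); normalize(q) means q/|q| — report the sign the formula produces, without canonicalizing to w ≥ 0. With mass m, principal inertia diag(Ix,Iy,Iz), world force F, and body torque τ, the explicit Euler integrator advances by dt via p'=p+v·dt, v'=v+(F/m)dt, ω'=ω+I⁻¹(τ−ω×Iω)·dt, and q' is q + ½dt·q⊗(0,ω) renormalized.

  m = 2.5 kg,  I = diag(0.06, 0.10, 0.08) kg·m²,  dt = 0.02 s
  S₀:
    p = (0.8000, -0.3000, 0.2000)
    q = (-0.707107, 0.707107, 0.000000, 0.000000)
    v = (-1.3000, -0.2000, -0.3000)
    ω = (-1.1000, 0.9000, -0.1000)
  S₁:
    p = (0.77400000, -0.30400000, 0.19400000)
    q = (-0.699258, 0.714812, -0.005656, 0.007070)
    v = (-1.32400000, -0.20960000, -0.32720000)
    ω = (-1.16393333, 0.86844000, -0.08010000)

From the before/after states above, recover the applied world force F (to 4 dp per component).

F = (-3.0000, -1.2000, -3.4000)

Δv = v₁−v₀ = (-0.02400000, -0.00960000, -0.02720000)
F = m·Δv/dt = (-3.0000, -1.2000, -3.4000)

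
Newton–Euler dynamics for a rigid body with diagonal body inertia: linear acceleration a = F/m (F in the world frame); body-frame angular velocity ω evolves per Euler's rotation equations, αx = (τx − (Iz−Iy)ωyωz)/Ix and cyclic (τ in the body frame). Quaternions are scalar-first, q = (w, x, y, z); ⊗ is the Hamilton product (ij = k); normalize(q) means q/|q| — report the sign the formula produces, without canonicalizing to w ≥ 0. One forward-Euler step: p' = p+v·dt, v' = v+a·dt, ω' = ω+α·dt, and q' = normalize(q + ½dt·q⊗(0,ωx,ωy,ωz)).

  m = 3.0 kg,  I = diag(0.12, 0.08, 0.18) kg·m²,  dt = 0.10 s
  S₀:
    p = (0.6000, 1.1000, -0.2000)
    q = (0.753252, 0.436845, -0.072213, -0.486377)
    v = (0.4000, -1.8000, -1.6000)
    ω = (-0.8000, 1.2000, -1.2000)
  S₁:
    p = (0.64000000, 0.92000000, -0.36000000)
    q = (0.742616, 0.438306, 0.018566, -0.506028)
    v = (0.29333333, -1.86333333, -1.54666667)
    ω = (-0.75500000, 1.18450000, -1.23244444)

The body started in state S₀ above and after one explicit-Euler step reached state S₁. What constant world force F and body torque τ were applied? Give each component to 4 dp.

F = (-3.2000, -1.9000, 1.6000)
τ = (-0.0900, -0.0700, -0.0200)

v₁ − v₀ = (-0.10666667, -0.06333333, 0.05333333)
m·(v₁−v₀)/dt = (-3.2000, -1.9000, 1.6000)
Δω = ω₁−ω₀ = (0.04500000, -0.01550000, -0.03244444)
precession coupling = (-0.1440, -0.0576, 0.0384)
τ = I·(Δω/dt) + ω₀×(Iω₀) = (-0.0900, -0.0700, -0.0200)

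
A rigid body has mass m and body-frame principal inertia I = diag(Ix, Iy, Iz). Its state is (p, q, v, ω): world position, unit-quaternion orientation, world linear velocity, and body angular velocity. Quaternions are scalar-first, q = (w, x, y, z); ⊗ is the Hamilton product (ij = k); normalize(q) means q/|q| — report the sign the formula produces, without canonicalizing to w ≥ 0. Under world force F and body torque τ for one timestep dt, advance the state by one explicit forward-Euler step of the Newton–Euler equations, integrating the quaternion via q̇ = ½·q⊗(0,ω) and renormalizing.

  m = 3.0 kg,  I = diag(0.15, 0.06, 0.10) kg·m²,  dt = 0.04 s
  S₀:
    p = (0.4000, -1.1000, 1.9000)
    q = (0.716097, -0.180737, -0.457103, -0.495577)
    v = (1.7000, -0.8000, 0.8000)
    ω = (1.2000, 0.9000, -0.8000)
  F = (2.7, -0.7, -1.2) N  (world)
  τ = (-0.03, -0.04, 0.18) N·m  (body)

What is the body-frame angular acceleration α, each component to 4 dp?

gyro term ω×Iω = (-0.0288, -0.0480, -0.0972)
angular accel α = (-0.0080, 0.1333, 2.7720)

α = (-0.0080, 0.1333, 2.7720)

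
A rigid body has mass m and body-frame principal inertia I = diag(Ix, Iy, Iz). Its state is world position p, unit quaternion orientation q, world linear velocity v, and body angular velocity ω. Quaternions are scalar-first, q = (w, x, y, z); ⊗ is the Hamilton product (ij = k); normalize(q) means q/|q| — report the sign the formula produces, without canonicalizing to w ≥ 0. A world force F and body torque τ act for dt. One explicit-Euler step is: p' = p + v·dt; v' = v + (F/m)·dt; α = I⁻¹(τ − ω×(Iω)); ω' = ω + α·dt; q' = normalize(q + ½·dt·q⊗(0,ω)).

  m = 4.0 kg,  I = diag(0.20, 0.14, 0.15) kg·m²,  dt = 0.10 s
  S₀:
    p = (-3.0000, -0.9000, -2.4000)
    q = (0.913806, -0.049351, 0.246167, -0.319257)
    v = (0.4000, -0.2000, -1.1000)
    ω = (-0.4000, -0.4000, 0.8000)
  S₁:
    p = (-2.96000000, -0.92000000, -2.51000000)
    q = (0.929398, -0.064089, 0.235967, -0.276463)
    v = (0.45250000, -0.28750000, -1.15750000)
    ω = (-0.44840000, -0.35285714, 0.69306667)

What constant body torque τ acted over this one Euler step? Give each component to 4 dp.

ω₁ − ω₀ = (-0.04840000, 0.04714286, -0.10693333)
I·α + gyro = (-0.1000, 0.0500, -0.1700)

τ = (-0.1000, 0.0500, -0.1700)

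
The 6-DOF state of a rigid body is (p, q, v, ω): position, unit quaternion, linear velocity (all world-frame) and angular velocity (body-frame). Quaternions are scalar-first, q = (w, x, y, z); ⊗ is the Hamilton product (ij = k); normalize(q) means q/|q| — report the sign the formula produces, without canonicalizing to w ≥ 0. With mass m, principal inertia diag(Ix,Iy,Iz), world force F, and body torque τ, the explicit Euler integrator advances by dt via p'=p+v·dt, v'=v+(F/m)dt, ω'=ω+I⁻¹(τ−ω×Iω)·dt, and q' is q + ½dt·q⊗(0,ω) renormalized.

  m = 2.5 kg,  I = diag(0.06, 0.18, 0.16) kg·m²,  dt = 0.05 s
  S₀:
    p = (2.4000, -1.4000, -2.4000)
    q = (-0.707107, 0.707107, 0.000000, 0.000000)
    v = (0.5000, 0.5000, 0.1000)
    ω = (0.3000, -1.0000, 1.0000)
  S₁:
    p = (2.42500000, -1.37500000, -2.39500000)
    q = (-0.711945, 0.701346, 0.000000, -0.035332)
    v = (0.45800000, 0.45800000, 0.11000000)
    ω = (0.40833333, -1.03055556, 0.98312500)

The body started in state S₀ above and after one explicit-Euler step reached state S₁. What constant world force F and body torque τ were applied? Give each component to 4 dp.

F = (-2.1000, -2.1000, 0.5000)
τ = (0.1500, -0.1400, -0.0900)

v₁ − v₀ = (-0.04200000, -0.04200000, 0.01000000)
applied force F = (-2.1000, -2.1000, 0.5000)
rate change Δω = (0.10833333, -0.03055556, -0.01687500)
τ = I·(Δω/dt) + ω₀×(Iω₀) = (0.1500, -0.1400, -0.0900)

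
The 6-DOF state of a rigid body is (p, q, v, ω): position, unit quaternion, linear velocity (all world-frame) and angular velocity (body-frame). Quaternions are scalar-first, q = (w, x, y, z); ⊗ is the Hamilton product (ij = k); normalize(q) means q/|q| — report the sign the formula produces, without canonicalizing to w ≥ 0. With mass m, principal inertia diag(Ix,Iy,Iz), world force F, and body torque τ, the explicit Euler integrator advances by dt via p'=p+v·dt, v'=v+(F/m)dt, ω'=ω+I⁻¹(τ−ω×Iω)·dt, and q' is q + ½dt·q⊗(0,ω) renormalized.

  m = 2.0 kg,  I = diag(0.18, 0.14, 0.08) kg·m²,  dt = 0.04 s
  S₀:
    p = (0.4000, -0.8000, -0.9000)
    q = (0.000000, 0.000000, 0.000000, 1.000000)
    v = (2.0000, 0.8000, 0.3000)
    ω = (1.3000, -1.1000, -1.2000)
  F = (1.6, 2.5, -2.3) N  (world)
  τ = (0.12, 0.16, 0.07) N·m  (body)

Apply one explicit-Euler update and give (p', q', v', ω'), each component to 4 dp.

gyro term ω×Iω = (-0.0792, -0.1560, 0.0572)
(τ − ω×Iω)/I = (1.1067, 2.2571, 0.1600)
ω + α·dt = (1.3443, -1.0097, -1.1936)
q⊗(0,ω) = (1.2000000, 1.1000000, 1.3000000, 0.0000000)
q' = normalize(q + ½dt·q⊗(0,ω)) = (0.0240, 0.0220, 0.0260, 0.9991)
linear accel F/m = (0.8000, 1.2500, -1.1500)
new position p' = (0.4800, -0.7680, -0.8880)
v' = v + a·dt = (2.0320, 0.8500, 0.2540)

p' = (0.4800, -0.7680, -0.8880)
q' = (0.0240, 0.0220, 0.0260, 0.9991)
v' = (2.0320, 0.8500, 0.2540)
ω' = (1.3443, -1.0097, -1.1936)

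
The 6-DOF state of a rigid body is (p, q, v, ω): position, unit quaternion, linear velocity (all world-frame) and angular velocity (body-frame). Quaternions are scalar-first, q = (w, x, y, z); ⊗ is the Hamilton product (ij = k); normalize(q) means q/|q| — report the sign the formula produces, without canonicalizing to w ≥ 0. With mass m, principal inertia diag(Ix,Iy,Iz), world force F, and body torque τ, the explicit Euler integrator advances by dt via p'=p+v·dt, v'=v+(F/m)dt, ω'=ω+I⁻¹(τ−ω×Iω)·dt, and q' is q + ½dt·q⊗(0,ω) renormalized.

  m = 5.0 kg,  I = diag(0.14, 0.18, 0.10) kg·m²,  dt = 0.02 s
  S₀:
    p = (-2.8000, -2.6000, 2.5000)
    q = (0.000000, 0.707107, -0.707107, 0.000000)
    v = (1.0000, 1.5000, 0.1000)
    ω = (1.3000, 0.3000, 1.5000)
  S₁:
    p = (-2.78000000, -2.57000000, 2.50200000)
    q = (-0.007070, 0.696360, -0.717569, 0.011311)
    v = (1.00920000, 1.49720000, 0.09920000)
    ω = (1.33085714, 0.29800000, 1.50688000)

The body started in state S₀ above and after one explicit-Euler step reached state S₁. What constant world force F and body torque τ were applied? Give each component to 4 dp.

F = (2.3000, -0.7000, -0.2000)
τ = (0.1800, 0.0600, 0.0500)

ω₁ − ω₀ = (0.03085714, -0.00200000, 0.00688000)
ω₀×(Iω₀) = (-0.0360, 0.0780, 0.0156)
applied torque τ = (0.1800, 0.0600, 0.0500)
Δv = v₁−v₀ = (0.00920000, -0.00280000, -0.00080000)
applied force F = (2.3000, -0.7000, -0.2000)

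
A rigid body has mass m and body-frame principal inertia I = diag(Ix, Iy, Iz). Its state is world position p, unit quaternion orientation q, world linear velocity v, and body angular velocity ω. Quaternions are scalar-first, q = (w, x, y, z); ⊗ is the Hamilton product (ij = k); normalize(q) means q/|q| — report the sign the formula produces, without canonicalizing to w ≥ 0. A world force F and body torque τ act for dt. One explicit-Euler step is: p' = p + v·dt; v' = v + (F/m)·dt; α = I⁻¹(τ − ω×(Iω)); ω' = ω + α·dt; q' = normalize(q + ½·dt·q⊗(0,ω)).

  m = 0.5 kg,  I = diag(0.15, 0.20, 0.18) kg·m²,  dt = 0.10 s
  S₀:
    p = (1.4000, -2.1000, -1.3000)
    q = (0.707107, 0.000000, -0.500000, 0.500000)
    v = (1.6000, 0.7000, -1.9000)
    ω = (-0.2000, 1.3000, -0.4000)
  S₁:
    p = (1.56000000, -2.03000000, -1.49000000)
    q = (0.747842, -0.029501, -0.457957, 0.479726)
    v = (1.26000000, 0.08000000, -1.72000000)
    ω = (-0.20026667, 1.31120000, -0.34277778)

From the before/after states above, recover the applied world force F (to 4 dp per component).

Δv = v₁−v₀ = (-0.34000000, -0.62000000, 0.18000000)
m·(v₁−v₀)/dt = (-1.7000, -3.1000, 0.9000)

F = (-1.7000, -3.1000, 0.9000)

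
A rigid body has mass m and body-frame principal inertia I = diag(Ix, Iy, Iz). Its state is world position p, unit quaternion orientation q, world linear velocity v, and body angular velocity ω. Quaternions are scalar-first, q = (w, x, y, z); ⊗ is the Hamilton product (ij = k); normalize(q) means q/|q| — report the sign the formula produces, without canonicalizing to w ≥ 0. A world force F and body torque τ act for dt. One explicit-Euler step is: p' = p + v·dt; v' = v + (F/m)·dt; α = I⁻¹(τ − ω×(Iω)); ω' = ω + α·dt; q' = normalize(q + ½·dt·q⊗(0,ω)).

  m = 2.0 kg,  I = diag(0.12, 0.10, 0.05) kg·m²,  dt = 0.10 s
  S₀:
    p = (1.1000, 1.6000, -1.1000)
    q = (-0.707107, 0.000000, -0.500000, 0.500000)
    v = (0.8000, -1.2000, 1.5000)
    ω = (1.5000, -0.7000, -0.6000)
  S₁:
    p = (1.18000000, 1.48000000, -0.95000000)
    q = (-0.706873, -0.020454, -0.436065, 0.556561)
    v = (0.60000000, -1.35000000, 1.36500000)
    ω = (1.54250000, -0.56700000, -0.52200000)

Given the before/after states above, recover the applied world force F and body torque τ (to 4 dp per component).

F = (-4.0000, -3.0000, -2.7000)
τ = (0.0300, 0.0700, 0.0600)

Δv = v₁−v₀ = (-0.20000000, -0.15000000, -0.13500000)
applied force F = (-4.0000, -3.0000, -2.7000)
Δω = ω₁−ω₀ = (0.04250000, 0.13300000, 0.07800000)
I·α + gyro = (0.0300, 0.0700, 0.0600)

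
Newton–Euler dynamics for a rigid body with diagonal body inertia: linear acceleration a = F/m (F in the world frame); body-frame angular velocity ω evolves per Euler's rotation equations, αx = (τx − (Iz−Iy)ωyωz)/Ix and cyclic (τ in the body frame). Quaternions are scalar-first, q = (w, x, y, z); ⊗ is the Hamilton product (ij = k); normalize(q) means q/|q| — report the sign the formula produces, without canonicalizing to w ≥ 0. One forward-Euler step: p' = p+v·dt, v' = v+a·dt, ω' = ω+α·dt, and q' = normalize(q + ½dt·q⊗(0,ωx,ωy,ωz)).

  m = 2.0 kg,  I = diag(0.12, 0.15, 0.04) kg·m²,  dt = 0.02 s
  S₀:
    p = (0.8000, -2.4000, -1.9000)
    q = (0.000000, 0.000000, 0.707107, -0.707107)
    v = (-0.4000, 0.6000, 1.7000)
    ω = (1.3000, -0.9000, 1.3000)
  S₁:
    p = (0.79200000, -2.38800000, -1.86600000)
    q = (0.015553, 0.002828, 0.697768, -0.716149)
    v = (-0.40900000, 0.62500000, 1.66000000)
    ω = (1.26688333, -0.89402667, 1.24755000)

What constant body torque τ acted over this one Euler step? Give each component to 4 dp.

τ = (-0.0700, 0.1800, -0.1400)

ω₁ − ω₀ = (-0.03311667, 0.00597333, -0.05245000)
precession coupling = (0.1287, 0.1352, -0.0351)
I·α + gyro = (-0.0700, 0.1800, -0.1400)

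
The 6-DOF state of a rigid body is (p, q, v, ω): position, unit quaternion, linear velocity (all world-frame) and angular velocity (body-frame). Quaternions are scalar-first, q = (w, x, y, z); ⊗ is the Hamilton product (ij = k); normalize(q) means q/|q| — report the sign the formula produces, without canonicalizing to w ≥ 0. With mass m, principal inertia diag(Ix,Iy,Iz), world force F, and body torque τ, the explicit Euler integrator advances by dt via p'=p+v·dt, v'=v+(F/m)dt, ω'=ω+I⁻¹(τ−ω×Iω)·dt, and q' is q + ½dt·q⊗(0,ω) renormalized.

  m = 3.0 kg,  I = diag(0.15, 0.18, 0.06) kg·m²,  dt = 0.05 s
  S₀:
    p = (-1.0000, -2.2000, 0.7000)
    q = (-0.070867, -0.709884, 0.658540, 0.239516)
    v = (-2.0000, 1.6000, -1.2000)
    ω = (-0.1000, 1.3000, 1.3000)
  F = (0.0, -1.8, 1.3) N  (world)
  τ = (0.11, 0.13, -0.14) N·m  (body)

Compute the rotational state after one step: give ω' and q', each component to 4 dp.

(τ − ω×Iω)/I = (2.0853, 0.7872, -2.2683)
ω + α·dt = (0.0043, 1.3394, 1.1866)
Hamilton product q⊗(0,ω) = (-1.2384612, 0.5518179, 0.8067705, -0.9491223)
updated quaternion q' = (-0.1017, -0.6954, 0.6780, 0.2156)

ω' = (0.0043, 1.3394, 1.1866)
q' = (-0.1017, -0.6954, 0.6780, 0.2156)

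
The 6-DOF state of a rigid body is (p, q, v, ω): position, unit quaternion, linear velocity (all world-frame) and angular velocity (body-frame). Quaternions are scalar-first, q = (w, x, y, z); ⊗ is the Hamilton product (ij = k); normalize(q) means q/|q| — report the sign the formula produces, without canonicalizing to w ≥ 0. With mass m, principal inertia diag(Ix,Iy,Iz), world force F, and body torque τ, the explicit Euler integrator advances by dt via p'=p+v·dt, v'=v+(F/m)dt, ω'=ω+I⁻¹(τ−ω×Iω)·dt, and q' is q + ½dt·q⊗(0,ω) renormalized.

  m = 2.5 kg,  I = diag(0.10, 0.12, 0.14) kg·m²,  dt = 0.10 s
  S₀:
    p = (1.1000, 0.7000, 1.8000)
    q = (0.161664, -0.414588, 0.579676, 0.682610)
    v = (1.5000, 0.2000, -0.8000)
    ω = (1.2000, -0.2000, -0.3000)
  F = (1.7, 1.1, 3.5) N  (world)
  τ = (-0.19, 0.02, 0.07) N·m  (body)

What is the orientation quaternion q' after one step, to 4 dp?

q' = (0.2022, -0.4060, 0.6116, 0.6483)

Hamilton product q⊗(0,ω) = (0.8182238, 0.1566160, 0.6624228, -0.6611928)
q' = normalize(q + ½dt·q⊗(0,ω)) = (0.2022, -0.4060, 0.6116, 0.6483)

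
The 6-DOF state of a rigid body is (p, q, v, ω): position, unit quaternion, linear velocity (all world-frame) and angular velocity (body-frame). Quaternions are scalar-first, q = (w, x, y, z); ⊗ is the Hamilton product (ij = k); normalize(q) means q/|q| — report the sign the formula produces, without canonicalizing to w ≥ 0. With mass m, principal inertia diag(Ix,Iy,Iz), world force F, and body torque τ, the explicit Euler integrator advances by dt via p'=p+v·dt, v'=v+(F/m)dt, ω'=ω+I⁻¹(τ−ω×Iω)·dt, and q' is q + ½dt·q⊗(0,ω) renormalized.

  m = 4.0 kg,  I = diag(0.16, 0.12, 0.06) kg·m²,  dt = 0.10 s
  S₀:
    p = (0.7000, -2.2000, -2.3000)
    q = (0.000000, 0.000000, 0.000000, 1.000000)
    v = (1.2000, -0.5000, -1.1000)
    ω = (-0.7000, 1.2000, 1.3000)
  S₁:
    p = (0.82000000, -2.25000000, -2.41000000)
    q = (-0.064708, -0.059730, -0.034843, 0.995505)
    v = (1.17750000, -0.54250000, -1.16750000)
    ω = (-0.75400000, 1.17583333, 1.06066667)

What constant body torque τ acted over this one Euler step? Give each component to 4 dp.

ω₁ − ω₀ = (-0.05400000, -0.02416667, -0.23933333)
ω₀×(Iω₀) = (-0.0936, -0.0910, 0.0336)
τ = I·(Δω/dt) + ω₀×(Iω₀) = (-0.1800, -0.1200, -0.1100)

τ = (-0.1800, -0.1200, -0.1100)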